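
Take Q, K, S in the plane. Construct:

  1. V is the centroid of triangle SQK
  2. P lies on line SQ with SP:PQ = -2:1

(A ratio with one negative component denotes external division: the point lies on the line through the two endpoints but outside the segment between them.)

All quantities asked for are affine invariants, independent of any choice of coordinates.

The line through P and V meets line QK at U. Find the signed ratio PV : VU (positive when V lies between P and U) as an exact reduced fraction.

Set Q = (0, 0), K = (1, 0), S = (0, 1); any affine frame gives the same invariant.
1. V is the centroid of triangle SQK ⇒ V = (1/3, 1/3)
2. P lies on line SQ with SP:PQ = -2:1 ⇒ P = (0, -1)
line PV meets QK at U = (1/4, 0)
V = P + t·(U−P) with t = 4/3, so PV:VU = 4/3:-1/3

PV:VU = -4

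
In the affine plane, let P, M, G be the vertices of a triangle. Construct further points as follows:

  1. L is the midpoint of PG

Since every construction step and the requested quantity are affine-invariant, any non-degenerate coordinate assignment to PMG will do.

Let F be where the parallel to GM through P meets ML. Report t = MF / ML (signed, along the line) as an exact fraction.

Assign P = (0, 0), M = (1, 0), G = (0, 1) — the answer is frame-independent, so this choice is without loss of generality.
1. L is the midpoint of PG ⇒ L = (0, 1/2)
through P parallel to GM: direction (1, -1); meets ML at F = (-1, 1)
F = M + t·(L−M) with t = 2

t = 2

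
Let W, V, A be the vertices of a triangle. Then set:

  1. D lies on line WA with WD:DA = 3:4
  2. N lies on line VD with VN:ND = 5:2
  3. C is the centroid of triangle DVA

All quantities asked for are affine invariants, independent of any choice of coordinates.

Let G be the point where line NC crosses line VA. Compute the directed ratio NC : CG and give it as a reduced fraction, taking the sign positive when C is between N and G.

NC:CG = 8/7

Work in coordinates with W = (0, 0), V = (1, 0), A = (0, 1).
1. D lies on line WA with WD:DA = 3:4 ⇒ D = (0, 3/7)
2. N lies on line VD with VN:ND = 5:2 ⇒ N = (2/7, 15/49)
3. C is the centroid of triangle DVA ⇒ C = (1/3, 10/21)
line NC meets VA at G = (3/8, 5/8)
C = N + t·(G−N) with t = 8/15, so NC:CG = 8/15:7/15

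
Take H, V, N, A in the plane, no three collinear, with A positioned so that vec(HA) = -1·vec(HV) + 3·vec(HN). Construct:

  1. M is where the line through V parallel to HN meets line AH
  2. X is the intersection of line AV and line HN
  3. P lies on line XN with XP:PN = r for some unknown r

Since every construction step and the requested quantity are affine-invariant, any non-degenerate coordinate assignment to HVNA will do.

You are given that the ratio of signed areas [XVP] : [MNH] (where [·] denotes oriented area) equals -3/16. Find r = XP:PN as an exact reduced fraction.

r = 3/5

Set H = (0, 0), V = (1, 0), N = (0, 1), A = (-1, 3); any affine frame gives the same invariant.
1. M is where the line through V parallel to HN meets line AH ⇒ M = (1, -3)
2. X is the intersection of line AV and line HN ⇒ X = (0, 3/2)
3. With XP:PN = r, write λ = r/(r+1) so P = X + λ·(N−X); P is affine-linear in λ
Every point depending on P is an affine combination of P and λ-independent points, so each such coordinate is linear in λ; the λ² term in each signed area is a multiple of (N−X)×(N−X) = 0, so 2·[XVP] and 2·[MNH] are each linear in λ. Evaluating at λ=0 and λ=1:
  2·[XVP] = -1/2·λ,   2·[MNH] = 1
So [XVP]:[MNH] = (-1/2·λ) / (1). Setting this equal to -3/16:
  -1/2·λ = -3/16·(1)  ⇒  λ = 3/8
Then r = λ/(1−λ) = (3/8)/(5/8) = 3/5. Check: with r = 3/5, P = (0, 21/16) and [XVP]:[MNH] = -3/16 as required.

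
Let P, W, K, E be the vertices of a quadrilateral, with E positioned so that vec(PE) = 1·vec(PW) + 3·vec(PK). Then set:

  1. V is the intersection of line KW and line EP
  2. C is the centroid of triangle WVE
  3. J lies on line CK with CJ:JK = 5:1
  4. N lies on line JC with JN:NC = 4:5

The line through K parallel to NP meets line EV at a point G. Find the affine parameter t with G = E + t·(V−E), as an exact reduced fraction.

t = -71/12

Choose coordinates P = (0, 0), W = (1, 0), K = (0, 1), E = (1, 3).
1. V is the intersection of line KW and line EP ⇒ V = (1/4, 3/4)
2. C is the centroid of triangle WVE ⇒ C = (3/4, 5/4)
3. J lies on line CK with CJ:JK = 5:1 ⇒ J = (1/8, 25/24)
4. N lies on line JC with JN:NC = 4:5 ⇒ N = (29/72, 245/216)
through K parallel to NP: direction (-29/72, -245/216); meets EV at G = (87/16, 261/16)
G = E + t·(V−E) with t = -71/12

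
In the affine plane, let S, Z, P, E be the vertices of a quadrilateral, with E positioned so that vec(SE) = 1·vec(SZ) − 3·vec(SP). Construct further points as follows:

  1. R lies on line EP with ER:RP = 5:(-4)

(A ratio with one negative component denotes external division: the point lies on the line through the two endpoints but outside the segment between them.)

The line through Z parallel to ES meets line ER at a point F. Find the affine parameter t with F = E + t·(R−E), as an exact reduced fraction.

Set S = (0, 0), Z = (1, 0), P = (0, 1), E = (1, -3); any affine frame gives the same invariant.
1. R lies on line EP with ER:RP = 5:(-4) ⇒ R = (-4, 17)
through Z parallel to ES: direction (-1, 3); meets ER at F = (-2, 9)
F = E + t·(R−E) with t = 3/5

t = 3/5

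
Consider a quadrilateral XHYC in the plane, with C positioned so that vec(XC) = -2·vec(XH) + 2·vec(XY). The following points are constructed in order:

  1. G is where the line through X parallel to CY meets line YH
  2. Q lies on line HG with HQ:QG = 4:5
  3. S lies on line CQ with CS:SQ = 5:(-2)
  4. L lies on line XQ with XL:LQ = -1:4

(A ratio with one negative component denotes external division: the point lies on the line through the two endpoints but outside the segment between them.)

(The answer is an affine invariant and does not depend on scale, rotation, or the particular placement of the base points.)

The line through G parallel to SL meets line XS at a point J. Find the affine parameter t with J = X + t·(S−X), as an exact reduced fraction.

t = -1/2

Choose coordinates X = (0, 0), H = (1, 0), Y = (0, 1), C = (-2, 2).
1. G is where the line through X parallel to CY meets line YH ⇒ G = (2, -1)
2. Q lies on line HG with HQ:QG = 4:5 ⇒ Q = (13/9, -4/9)
3. S lies on line CQ with CS:SQ = 5:(-2) ⇒ S = (101/27, -56/27)
4. L lies on line XQ with XL:LQ = -1:4 ⇒ L = (-13/27, 4/27)
through G parallel to SL: direction (-38/9, 20/9); meets XS at J = (-101/54, 28/27)
J = X + t·(S−X) with t = -1/2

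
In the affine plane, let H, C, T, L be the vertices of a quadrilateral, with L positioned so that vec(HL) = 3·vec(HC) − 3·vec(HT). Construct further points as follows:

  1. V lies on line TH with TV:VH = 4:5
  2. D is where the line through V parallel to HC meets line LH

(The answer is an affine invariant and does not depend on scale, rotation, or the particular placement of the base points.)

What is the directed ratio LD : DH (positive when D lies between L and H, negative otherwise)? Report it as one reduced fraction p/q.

Assign H = (0, 0), C = (1, 0), T = (0, 1), L = (3, -3) — the answer is frame-independent, so this choice is without loss of generality.
1. V lies on line TH with TV:VH = 4:5 ⇒ V = (0, 5/9)
2. D is where the line through V parallel to HC meets line LH ⇒ D = (-5/9, 5/9)
D = L + t·(H−L) with t = 32/27, so LD:DH = t:(1−t) = 32/27:-5/27

LD:DH = -32/5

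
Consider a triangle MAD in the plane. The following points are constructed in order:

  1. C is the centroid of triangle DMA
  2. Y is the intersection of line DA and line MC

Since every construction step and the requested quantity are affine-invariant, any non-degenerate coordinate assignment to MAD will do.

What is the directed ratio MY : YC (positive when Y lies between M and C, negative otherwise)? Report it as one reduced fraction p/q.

Choose coordinates M = (0, 0), A = (1, 0), D = (0, 1).
1. C is the centroid of triangle DMA ⇒ C = (1/3, 1/3)
2. Y is the intersection of line DA and line MC ⇒ Y = (1/2, 1/2)
Y = M + t·(C−M) with t = 3/2, so MY:YC = t:(1−t) = 3/2:-1/2

MY:YC = -3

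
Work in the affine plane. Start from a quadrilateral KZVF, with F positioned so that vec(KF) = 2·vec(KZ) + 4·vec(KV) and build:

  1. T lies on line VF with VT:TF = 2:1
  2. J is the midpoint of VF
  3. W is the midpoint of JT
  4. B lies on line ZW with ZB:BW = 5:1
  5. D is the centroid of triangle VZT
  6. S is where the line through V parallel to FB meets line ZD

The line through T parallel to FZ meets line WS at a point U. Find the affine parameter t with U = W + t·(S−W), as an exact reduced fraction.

Set K = (0, 0), Z = (1, 0), V = (0, 1), F = (2, 4); any affine frame gives the same invariant.
1. T lies on line VF with VT:TF = 2:1 ⇒ T = (4/3, 3)
2. J is the midpoint of VF ⇒ J = (1, 5/2)
3. W is the midpoint of JT ⇒ W = (7/6, 11/4)
4. B lies on line ZW with ZB:BW = 5:1 ⇒ B = (41/36, 55/24)
5. D is the centroid of triangle VZT ⇒ D = (7/9, 4/3)
6. S is where the line through V parallel to FB meets line ZD ⇒ S = (62/99, 74/33)
through T parallel to FZ: direction (-1, -4); meets WS at U = (512/393, 377/131)
U = W + t·(S−W) with t = -33/131

t = -33/131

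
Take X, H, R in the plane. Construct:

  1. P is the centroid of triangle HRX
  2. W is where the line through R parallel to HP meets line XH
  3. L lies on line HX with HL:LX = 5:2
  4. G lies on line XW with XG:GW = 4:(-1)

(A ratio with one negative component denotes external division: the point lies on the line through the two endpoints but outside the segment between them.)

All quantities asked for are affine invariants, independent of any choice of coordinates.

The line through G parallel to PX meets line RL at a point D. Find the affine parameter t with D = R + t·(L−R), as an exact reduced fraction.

Work in coordinates with X = (0, 0), H = (1, 0), R = (0, 1).
1. P is the centroid of triangle HRX ⇒ P = (1/3, 1/3)
2. W is where the line through R parallel to HP meets line XH ⇒ W = (2, 0)
3. L lies on line HX with HL:LX = 5:2 ⇒ L = (2/7, 0)
4. G lies on line XW with XG:GW = 4:(-1) ⇒ G = (8/3, 0)
through G parallel to PX: direction (-1/3, -1/3); meets RL at D = (22/27, -50/27)
D = R + t·(L−R) with t = 77/27

t = 77/27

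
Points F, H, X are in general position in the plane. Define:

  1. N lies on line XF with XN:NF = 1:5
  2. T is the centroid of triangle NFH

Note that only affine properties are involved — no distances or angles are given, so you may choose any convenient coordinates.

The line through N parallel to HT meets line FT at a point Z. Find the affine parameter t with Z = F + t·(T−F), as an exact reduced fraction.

t = 2

Assign F = (0, 0), H = (1, 0), X = (0, 1) — the answer is frame-independent, so this choice is without loss of generality.
1. N lies on line XF with XN:NF = 1:5 ⇒ N = (0, 5/6)
2. T is the centroid of triangle NFH ⇒ T = (1/3, 5/18)
through N parallel to HT: direction (-2/3, 5/18); meets FT at Z = (2/3, 5/9)
Z = F + t·(T−F) with t = 2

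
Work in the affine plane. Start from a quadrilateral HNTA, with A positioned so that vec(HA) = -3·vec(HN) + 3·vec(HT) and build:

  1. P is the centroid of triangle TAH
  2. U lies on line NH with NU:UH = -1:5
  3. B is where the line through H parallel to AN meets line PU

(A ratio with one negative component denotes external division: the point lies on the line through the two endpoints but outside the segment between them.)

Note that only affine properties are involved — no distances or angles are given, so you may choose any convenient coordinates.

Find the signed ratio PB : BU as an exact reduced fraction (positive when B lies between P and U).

PB:BU = -28/45

Set H = (0, 0), N = (1, 0), T = (0, 1), A = (-3, 3); any affine frame gives the same invariant.
1. P is the centroid of triangle TAH ⇒ P = (-1, 4/3)
2. U lies on line NH with NU:UH = -1:5 ⇒ U = (5/4, 0)
3. B is where the line through H parallel to AN meets line PU ⇒ B = (-80/17, 60/17)
B = P + t·(U−P) with t = -28/17, so PB:BU = t:(1−t) = -28/17:45/17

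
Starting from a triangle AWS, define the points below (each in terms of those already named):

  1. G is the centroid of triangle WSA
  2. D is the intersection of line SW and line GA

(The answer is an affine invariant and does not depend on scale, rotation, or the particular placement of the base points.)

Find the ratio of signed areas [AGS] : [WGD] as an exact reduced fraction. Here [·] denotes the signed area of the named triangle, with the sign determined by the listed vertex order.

Assign A = (0, 0), W = (1, 0), S = (0, 1) — the answer is frame-independent, so this choice is without loss of generality.
1. G is the centroid of triangle WSA ⇒ G = (1/3, 1/3)
2. D is the intersection of line SW and line GA ⇒ D = (1/2, 1/2)
2·[AGS] = 1/3, 2·[WGD] = -1/6
[AGS]:[WGD] = 1/3:-1/6 = -2

[AGS]:[WGD] = -2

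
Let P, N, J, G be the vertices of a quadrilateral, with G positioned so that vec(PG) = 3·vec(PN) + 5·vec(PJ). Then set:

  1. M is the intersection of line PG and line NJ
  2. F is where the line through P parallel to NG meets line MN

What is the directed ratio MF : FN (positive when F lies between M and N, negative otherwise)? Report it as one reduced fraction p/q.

Work in coordinates with P = (0, 0), N = (1, 0), J = (0, 1), G = (3, 5).
1. M is the intersection of line PG and line NJ ⇒ M = (3/8, 5/8)
2. F is where the line through P parallel to NG meets line MN ⇒ F = (2/7, 5/7)
F = M + t·(N−M) with t = -1/7, so MF:FN = t:(1−t) = -1/7:8/7

MF:FN = -1/8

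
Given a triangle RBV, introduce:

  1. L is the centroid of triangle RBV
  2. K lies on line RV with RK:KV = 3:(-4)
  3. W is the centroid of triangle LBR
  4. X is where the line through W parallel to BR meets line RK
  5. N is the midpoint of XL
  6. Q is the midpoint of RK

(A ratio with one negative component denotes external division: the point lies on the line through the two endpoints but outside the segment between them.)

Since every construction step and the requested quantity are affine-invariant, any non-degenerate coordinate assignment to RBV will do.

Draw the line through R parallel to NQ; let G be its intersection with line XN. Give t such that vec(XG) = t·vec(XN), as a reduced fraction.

t = 2/29

Assign R = (0, 0), B = (1, 0), V = (0, 1) — the answer is frame-independent, so this choice is without loss of generality.
1. L is the centroid of triangle RBV ⇒ L = (1/3, 1/3)
2. K lies on line RV with RK:KV = 3:(-4) ⇒ K = (0, -3)
3. W is the centroid of triangle LBR ⇒ W = (4/9, 1/9)
4. X is where the line through W parallel to BR meets line RK ⇒ X = (0, 1/9)
5. N is the midpoint of XL ⇒ N = (1/6, 2/9)
6. Q is the midpoint of RK ⇒ Q = (0, -3/2)
through R parallel to NQ: direction (-1/6, -31/18); meets XN at G = (1/87, 31/261)
G = X + t·(N−X) with t = 2/29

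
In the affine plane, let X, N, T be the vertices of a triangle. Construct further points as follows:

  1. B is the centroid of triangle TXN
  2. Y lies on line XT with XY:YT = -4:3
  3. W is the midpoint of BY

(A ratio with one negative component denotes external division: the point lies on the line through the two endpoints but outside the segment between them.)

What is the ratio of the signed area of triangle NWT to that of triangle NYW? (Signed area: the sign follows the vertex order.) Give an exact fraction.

[NWT]:[NYW] = 8/7

Set X = (0, 0), N = (1, 0), T = (0, 1); any affine frame gives the same invariant.
1. B is the centroid of triangle TXN ⇒ B = (1/3, 1/3)
2. Y lies on line XT with XY:YT = -4:3 ⇒ Y = (0, 4)
3. W is the midpoint of BY ⇒ W = (1/6, 13/6)
2·[NWT] = 4/3, 2·[NYW] = 7/6
[NWT]:[NYW] = 4/3:7/6 = 8/7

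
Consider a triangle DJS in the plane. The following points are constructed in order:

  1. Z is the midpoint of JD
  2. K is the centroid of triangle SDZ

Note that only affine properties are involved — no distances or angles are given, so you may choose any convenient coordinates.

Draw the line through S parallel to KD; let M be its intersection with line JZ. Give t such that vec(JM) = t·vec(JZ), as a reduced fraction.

t = 3

Assign D = (0, 0), J = (1, 0), S = (0, 1) — the answer is frame-independent, so this choice is without loss of generality.
1. Z is the midpoint of JD ⇒ Z = (1/2, 0)
2. K is the centroid of triangle SDZ ⇒ K = (1/6, 1/3)
through S parallel to KD: direction (-1/6, -1/3); meets JZ at M = (-1/2, 0)
M = J + t·(Z−J) with t = 3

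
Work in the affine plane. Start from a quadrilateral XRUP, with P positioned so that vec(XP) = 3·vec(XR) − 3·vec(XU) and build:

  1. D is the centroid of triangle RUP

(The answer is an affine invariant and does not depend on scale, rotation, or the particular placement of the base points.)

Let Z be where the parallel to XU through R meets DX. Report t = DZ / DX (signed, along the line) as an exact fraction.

Assign X = (0, 0), R = (1, 0), U = (0, 1), P = (3, -3) — the answer is frame-independent, so this choice is without loss of generality.
1. D is the centroid of triangle RUP ⇒ D = (4/3, -2/3)
through R parallel to XU: direction (0, 1); meets DX at Z = (1, -1/2)
Z = D + t·(X−D) with t = 1/4

t = 1/4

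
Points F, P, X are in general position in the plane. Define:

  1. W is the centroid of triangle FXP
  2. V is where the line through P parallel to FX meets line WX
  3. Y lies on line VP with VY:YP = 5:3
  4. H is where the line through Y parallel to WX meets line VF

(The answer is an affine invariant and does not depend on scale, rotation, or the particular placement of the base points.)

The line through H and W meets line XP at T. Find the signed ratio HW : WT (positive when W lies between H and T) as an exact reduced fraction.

Assign F = (0, 0), P = (1, 0), X = (0, 1) — the answer is frame-independent, so this choice is without loss of generality.
1. W is the centroid of triangle FXP ⇒ W = (1/3, 1/3)
2. V is where the line through P parallel to FX meets line WX ⇒ V = (1, -1)
3. Y lies on line VP with VY:YP = 5:3 ⇒ Y = (1, -3/8)
4. H is where the line through Y parallel to WX meets line VF ⇒ H = (13/8, -13/8)
line HW meets XP at T = (-5/16, 21/16)
W = H + t·(T−H) with t = 2/3, so HW:WT = 2/3:1/3

HW:WT = 2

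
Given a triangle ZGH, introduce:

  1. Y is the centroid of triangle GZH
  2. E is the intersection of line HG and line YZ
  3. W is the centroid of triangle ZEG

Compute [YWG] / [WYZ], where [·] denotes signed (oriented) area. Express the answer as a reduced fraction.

[YWG]:[WYZ] = 1/2

Choose coordinates Z = (0, 0), G = (1, 0), H = (0, 1).
1. Y is the centroid of triangle GZH ⇒ Y = (1/3, 1/3)
2. E is the intersection of line HG and line YZ ⇒ E = (1/2, 1/2)
3. W is the centroid of triangle ZEG ⇒ W = (1/2, 1/6)
2·[YWG] = 1/18, 2·[WYZ] = 1/9
[YWG]:[WYZ] = 1/18:1/9 = 1/2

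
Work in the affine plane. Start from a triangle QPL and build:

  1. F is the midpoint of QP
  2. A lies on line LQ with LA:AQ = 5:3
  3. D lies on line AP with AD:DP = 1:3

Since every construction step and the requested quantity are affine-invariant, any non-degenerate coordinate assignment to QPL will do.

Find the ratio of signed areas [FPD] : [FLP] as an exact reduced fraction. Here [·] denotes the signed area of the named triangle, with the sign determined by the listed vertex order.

[FPD]:[FLP] = -9/32

Set Q = (0, 0), P = (1, 0), L = (0, 1); any affine frame gives the same invariant.
1. F is the midpoint of QP ⇒ F = (1/2, 0)
2. A lies on line LQ with LA:AQ = 5:3 ⇒ A = (0, 3/8)
3. D lies on line AP with AD:DP = 1:3 ⇒ D = (1/4, 9/32)
2·[FPD] = 9/64, 2·[FLP] = -1/2
[FPD]:[FLP] = 9/64:-1/2 = -9/32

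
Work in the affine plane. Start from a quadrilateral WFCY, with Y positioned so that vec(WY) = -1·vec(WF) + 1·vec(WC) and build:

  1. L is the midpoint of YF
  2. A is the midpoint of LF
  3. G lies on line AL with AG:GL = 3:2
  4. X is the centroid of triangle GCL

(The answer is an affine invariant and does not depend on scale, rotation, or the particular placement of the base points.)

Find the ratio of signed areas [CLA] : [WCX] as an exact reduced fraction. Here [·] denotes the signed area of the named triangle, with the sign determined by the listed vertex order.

Set W = (0, 0), F = (1, 0), C = (0, 1), Y = (-1, 1); any affine frame gives the same invariant.
1. L is the midpoint of YF ⇒ L = (0, 1/2)
2. A is the midpoint of LF ⇒ A = (1/2, 1/4)
3. G lies on line AL with AG:GL = 3:2 ⇒ G = (1/5, 2/5)
4. X is the centroid of triangle GCL ⇒ X = (1/15, 19/30)
2·[CLA] = 1/4, 2·[WCX] = -1/15
[CLA]:[WCX] = 1/4:-1/15 = -15/4

[CLA]:[WCX] = -15/4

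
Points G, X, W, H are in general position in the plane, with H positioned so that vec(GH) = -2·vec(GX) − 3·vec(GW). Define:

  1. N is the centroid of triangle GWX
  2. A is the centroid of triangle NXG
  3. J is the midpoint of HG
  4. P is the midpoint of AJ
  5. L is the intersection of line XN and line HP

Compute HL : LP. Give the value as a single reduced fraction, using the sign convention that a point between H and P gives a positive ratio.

Set G = (0, 0), X = (1, 0), W = (0, 1), H = (-2, -3); any affine frame gives the same invariant.
1. N is the centroid of triangle GWX ⇒ N = (1/3, 1/3)
2. A is the centroid of triangle NXG ⇒ A = (4/9, 1/9)
3. J is the midpoint of HG ⇒ J = (-1, -3/2)
4. P is the midpoint of AJ ⇒ P = (-5/18, -25/36)
5. L is the intersection of line XN and line HP ⇒ L = (17/38, 21/76)
L = H + t·(P−H) with t = 27/19, so HL:LP = t:(1−t) = 27/19:-8/19

HL:LP = -27/8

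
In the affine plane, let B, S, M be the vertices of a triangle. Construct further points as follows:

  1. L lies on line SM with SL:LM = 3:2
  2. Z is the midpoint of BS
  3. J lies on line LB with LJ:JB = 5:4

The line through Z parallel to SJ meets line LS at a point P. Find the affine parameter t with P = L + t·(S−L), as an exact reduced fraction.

Assign B = (0, 0), S = (1, 0), M = (0, 1) — the answer is frame-independent, so this choice is without loss of generality.
1. L lies on line SM with SL:LM = 3:2 ⇒ L = (2/5, 3/5)
2. Z is the midpoint of BS ⇒ Z = (1/2, 0)
3. J lies on line LB with LJ:JB = 5:4 ⇒ J = (8/45, 4/15)
through Z parallel to SJ: direction (-37/45, 4/15); meets LS at P = (31/25, -6/25)
P = L + t·(S−L) with t = 7/5

t = 7/5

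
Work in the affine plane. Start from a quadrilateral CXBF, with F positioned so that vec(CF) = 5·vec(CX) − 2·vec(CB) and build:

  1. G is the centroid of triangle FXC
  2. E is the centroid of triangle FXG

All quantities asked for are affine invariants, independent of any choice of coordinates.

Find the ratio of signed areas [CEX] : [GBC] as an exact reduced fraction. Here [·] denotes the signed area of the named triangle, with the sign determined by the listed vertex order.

[CEX]:[GBC] = 4/9

Set C = (0, 0), X = (1, 0), B = (0, 1), F = (5, -2); any affine frame gives the same invariant.
1. G is the centroid of triangle FXC ⇒ G = (2, -2/3)
2. E is the centroid of triangle FXG ⇒ E = (8/3, -8/9)
2·[CEX] = 8/9, 2·[GBC] = 2
[CEX]:[GBC] = 8/9:2 = 4/9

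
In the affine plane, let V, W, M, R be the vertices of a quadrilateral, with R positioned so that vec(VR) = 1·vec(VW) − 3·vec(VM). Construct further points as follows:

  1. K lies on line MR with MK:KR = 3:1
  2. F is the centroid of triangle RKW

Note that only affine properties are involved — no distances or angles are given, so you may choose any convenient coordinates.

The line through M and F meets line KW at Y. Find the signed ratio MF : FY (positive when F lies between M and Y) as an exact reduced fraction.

Assign V = (0, 0), W = (1, 0), M = (0, 1), R = (1, -3) — the answer is frame-independent, so this choice is without loss of generality.
1. K lies on line MR with MK:KR = 3:1 ⇒ K = (3/4, -2)
2. F is the centroid of triangle RKW ⇒ F = (11/12, -5/3)
line MF meets KW at Y = (33/40, -7/5)
F = M + t·(Y−M) with t = 10/9, so MF:FY = 10/9:-1/9

MF:FY = -10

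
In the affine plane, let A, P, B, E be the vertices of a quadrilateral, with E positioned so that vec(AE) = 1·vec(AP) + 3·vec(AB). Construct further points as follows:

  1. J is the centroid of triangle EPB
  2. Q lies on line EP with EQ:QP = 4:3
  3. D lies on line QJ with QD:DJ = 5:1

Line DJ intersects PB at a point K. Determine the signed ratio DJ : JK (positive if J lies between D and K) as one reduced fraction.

Choose coordinates A = (0, 0), P = (1, 0), B = (0, 1), E = (1, 3).
1. J is the centroid of triangle EPB ⇒ J = (2/3, 4/3)
2. Q lies on line EP with EQ:QP = 4:3 ⇒ Q = (1, 9/7)
3. D lies on line QJ with QD:DJ = 5:1 ⇒ D = (13/18, 167/126)
line DJ meets PB at K = (-1/2, 3/2)
J = D + t·(K−D) with t = 1/22, so DJ:JK = 1/22:21/22

DJ:JK = 1/21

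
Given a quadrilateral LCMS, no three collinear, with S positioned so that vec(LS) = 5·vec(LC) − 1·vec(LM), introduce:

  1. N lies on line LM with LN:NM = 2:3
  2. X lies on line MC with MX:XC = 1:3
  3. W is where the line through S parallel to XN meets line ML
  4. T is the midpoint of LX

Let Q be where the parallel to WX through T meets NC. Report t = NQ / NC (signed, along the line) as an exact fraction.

t = 22/177

Choose coordinates L = (0, 0), C = (1, 0), M = (0, 1), S = (5, -1).
1. N lies on line LM with LN:NM = 2:3 ⇒ N = (0, 2/5)
2. X lies on line MC with MX:XC = 1:3 ⇒ X = (1/4, 3/4)
3. W is where the line through S parallel to XN meets line ML ⇒ W = (0, -8)
4. T is the midpoint of LX ⇒ T = (1/8, 3/8)
through T parallel to WX: direction (1/4, 35/4); meets NC at Q = (22/177, 62/177)
Q = N + t·(C−N) with t = 22/177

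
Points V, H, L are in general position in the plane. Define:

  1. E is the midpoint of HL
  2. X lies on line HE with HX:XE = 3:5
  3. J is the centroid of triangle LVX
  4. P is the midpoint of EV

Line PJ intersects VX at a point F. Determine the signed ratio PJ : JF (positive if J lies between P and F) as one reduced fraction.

Assign V = (0, 0), H = (1, 0), L = (0, 1) — the answer is frame-independent, so this choice is without loss of generality.
1. E is the midpoint of HL ⇒ E = (1/2, 1/2)
2. X lies on line HE with HX:XE = 3:5 ⇒ X = (13/16, 3/16)
3. J is the centroid of triangle LVX ⇒ J = (13/48, 19/48)
4. P is the midpoint of EV ⇒ P = (1/4, 1/4)
line PJ meets VX at F = (39/176, 9/176)
J = P + t·(F−P) with t = -11/15, so PJ:JF = -11/15:26/15

PJ:JF = -11/26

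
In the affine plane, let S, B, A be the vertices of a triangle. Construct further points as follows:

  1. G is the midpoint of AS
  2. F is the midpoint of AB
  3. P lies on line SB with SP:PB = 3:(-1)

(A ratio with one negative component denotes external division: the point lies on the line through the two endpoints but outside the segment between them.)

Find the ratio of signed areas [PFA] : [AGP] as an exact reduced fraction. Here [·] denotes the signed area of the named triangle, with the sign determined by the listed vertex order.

Work in coordinates with S = (0, 0), B = (1, 0), A = (0, 1).
1. G is the midpoint of AS ⇒ G = (0, 1/2)
2. F is the midpoint of AB ⇒ F = (1/2, 1/2)
3. P lies on line SB with SP:PB = 3:(-1) ⇒ P = (3/2, 0)
2·[PFA] = -1/4, 2·[AGP] = 3/4
[PFA]:[AGP] = -1/4:3/4 = -1/3

[PFA]:[AGP] = -1/3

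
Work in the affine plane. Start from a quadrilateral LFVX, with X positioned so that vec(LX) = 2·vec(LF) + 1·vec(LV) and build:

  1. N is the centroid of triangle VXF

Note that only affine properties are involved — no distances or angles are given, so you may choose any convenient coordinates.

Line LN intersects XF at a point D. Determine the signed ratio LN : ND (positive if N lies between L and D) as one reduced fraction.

Set L = (0, 0), F = (1, 0), V = (0, 1), X = (2, 1); any affine frame gives the same invariant.
1. N is the centroid of triangle VXF ⇒ N = (1, 2/3)
line LN meets XF at D = (3, 2)
N = L + t·(D−L) with t = 1/3, so LN:ND = 1/3:2/3

LN:ND = 1/2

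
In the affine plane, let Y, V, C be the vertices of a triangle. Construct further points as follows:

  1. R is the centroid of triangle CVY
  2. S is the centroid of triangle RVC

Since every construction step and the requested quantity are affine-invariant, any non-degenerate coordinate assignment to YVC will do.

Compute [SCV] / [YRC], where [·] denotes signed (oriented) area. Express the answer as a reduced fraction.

[SCV]:[YRC] = -1/3

Set Y = (0, 0), V = (1, 0), C = (0, 1); any affine frame gives the same invariant.
1. R is the centroid of triangle CVY ⇒ R = (1/3, 1/3)
2. S is the centroid of triangle RVC ⇒ S = (4/9, 4/9)
2·[SCV] = -1/9, 2·[YRC] = 1/3
[SCV]:[YRC] = -1/9:1/3 = -1/3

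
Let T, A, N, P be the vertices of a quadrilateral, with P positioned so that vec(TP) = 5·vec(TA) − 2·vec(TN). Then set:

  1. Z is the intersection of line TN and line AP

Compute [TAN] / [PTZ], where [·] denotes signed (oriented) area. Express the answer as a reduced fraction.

[TAN]:[PTZ] = -2/5

Work in coordinates with T = (0, 0), A = (1, 0), N = (0, 1), P = (5, -2).
1. Z is the intersection of line TN and line AP ⇒ Z = (0, 1/2)
2·[TAN] = 1, 2·[PTZ] = -5/2
[TAN]:[PTZ] = 1:-5/2 = -2/5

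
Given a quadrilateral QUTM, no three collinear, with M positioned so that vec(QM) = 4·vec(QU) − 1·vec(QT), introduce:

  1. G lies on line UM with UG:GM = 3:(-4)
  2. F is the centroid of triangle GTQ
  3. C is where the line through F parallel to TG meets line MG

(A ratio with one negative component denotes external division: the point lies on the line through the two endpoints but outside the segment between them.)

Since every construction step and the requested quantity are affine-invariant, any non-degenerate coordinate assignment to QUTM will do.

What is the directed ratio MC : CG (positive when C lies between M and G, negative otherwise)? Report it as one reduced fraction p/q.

Work in coordinates with Q = (0, 0), U = (1, 0), T = (0, 1), M = (4, -1).
1. G lies on line UM with UG:GM = 3:(-4) ⇒ G = (-8, 3)
2. F is the centroid of triangle GTQ ⇒ F = (-8/3, 4/3)
3. C is where the line through F parallel to TG meets line MG ⇒ C = (-4, 5/3)
C = M + t·(G−M) with t = 2/3, so MC:CG = t:(1−t) = 2/3:1/3

MC:CG = 2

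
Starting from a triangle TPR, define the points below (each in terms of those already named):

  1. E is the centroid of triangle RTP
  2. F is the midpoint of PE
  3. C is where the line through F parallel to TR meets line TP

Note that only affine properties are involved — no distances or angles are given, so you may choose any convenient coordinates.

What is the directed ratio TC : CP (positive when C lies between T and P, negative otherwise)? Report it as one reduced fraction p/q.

TC:CP = 2

Choose coordinates T = (0, 0), P = (1, 0), R = (0, 1).
1. E is the centroid of triangle RTP ⇒ E = (1/3, 1/3)
2. F is the midpoint of PE ⇒ F = (2/3, 1/6)
3. C is where the line through F parallel to TR meets line TP ⇒ C = (2/3, 0)
C = T + t·(P−T) with t = 2/3, so TC:CP = t:(1−t) = 2/3:1/3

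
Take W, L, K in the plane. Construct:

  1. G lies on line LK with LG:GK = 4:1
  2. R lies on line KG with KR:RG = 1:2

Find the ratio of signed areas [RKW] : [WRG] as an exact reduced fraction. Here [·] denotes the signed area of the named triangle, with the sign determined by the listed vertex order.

Assign W = (0, 0), L = (1, 0), K = (0, 1) — the answer is frame-independent, so this choice is without loss of generality.
1. G lies on line LK with LG:GK = 4:1 ⇒ G = (1/5, 4/5)
2. R lies on line KG with KR:RG = 1:2 ⇒ R = (1/15, 14/15)
2·[RKW] = 1/15, 2·[WRG] = -2/15
[RKW]:[WRG] = 1/15:-2/15 = -1/2

[RKW]:[WRG] = -1/2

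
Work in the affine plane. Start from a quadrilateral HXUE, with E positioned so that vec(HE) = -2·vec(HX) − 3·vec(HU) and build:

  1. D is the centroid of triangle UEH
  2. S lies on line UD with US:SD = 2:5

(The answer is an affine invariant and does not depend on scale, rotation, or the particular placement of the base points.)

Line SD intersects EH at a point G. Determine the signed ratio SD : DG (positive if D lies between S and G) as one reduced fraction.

Choose coordinates H = (0, 0), X = (1, 0), U = (0, 1), E = (-2, -3).
1. D is the centroid of triangle UEH ⇒ D = (-2/3, -2/3)
2. S lies on line UD with US:SD = 2:5 ⇒ S = (-4/21, 11/21)
line SD meets EH at G = (-1, -3/2)
D = S + t·(G−S) with t = 10/17, so SD:DG = 10/17:7/17

SD:DG = 10/7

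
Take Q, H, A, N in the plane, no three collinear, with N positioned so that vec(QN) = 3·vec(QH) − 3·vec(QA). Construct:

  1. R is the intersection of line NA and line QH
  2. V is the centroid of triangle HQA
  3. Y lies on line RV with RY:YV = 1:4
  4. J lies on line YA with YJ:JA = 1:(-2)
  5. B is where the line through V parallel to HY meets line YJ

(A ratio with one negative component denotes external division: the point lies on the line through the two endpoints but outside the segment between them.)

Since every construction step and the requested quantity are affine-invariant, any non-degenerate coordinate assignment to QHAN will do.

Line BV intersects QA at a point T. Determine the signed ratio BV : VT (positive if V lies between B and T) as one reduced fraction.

BV:VT = 1/2

Work in coordinates with Q = (0, 0), H = (1, 0), A = (0, 1), N = (3, -3).
1. R is the intersection of line NA and line QH ⇒ R = (3/4, 0)
2. V is the centroid of triangle HQA ⇒ V = (1/3, 1/3)
3. Y lies on line RV with RY:YV = 1:4 ⇒ Y = (2/3, 1/15)
4. J lies on line YA with YJ:JA = 1:(-2) ⇒ J = (4/3, -13/15)
5. B is where the line through V parallel to HY meets line YJ ⇒ B = (1/2, 3/10)
line BV meets QA at T = (0, 2/5)
V = B + t·(T−B) with t = 1/3, so BV:VT = 1/3:2/3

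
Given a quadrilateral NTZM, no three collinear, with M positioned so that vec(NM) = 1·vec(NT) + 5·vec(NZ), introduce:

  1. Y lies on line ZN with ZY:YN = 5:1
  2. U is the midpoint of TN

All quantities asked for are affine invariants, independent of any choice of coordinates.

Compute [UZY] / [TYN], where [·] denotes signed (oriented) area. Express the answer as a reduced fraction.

[UZY]:[TYN] = 5/2

Assign N = (0, 0), T = (1, 0), Z = (0, 1), M = (1, 5) — the answer is frame-independent, so this choice is without loss of generality.
1. Y lies on line ZN with ZY:YN = 5:1 ⇒ Y = (0, 1/6)
2. U is the midpoint of TN ⇒ U = (1/2, 0)
2·[UZY] = 5/12, 2·[TYN] = 1/6
[UZY]:[TYN] = 5/12:1/6 = 5/2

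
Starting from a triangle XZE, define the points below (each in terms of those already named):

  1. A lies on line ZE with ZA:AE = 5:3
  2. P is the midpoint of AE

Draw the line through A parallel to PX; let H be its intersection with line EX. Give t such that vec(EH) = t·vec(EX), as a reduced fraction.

Work in coordinates with X = (0, 0), Z = (1, 0), E = (0, 1).
1. A lies on line ZE with ZA:AE = 5:3 ⇒ A = (3/8, 5/8)
2. P is the midpoint of AE ⇒ P = (3/16, 13/16)
through A parallel to PX: direction (-3/16, -13/16); meets EX at H = (0, -1)
H = E + t·(X−E) with t = 2

t = 2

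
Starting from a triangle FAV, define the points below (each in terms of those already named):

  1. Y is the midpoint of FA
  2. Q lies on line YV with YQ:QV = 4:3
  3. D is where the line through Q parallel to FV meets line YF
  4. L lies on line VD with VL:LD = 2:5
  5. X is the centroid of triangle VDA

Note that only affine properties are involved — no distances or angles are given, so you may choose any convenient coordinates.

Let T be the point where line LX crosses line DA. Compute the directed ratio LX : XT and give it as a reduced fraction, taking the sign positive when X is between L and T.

Work in coordinates with F = (0, 0), A = (1, 0), V = (0, 1).
1. Y is the midpoint of FA ⇒ Y = (1/2, 0)
2. Q lies on line YV with YQ:QV = 4:3 ⇒ Q = (3/14, 4/7)
3. D is where the line through Q parallel to FV meets line YF ⇒ D = (3/14, 0)
4. L lies on line VD with VL:LD = 2:5 ⇒ L = (3/49, 5/7)
5. X is the centroid of triangle VDA ⇒ X = (17/42, 1/3)
line LX meets DA at T = (79/112, 0)
X = L + t·(T−L) with t = 8/15, so LX:XT = 8/15:7/15

LX:XT = 8/7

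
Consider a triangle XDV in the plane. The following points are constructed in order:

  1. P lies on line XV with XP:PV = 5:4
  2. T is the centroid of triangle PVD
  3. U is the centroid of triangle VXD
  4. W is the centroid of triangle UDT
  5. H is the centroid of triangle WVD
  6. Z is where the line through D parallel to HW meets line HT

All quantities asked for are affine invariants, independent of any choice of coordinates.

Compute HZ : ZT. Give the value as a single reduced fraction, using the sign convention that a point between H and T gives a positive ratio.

HZ:ZT = -39/56

Set X = (0, 0), D = (1, 0), V = (0, 1); any affine frame gives the same invariant.
1. P lies on line XV with XP:PV = 5:4 ⇒ P = (0, 5/9)
2. T is the centroid of triangle PVD ⇒ T = (1/3, 14/27)
3. U is the centroid of triangle VXD ⇒ U = (1/3, 1/3)
4. W is the centroid of triangle UDT ⇒ W = (5/9, 23/81)
5. H is the centroid of triangle WVD ⇒ H = (14/27, 104/243)
6. Z is where the line through D parallel to HW meets line HT ⇒ Z = (433/459, 910/4131)
Z = H + t·(T−H) with t = -39/17, so HZ:ZT = t:(1−t) = -39/17:56/17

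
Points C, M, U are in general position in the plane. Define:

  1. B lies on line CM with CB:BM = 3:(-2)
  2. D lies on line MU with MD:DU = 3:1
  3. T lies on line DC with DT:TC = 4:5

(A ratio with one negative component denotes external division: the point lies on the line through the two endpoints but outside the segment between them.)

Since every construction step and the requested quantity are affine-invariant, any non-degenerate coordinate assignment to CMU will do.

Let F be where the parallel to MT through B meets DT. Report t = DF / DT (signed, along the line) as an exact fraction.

t = -3/2

Work in coordinates with C = (0, 0), M = (1, 0), U = (0, 1).
1. B lies on line CM with CB:BM = 3:(-2) ⇒ B = (3, 0)
2. D lies on line MU with MD:DU = 3:1 ⇒ D = (1/4, 3/4)
3. T lies on line DC with DT:TC = 4:5 ⇒ T = (5/36, 5/12)
through B parallel to MT: direction (-31/36, 5/12); meets DT at F = (5/12, 5/4)
F = D + t·(T−D) with t = -3/2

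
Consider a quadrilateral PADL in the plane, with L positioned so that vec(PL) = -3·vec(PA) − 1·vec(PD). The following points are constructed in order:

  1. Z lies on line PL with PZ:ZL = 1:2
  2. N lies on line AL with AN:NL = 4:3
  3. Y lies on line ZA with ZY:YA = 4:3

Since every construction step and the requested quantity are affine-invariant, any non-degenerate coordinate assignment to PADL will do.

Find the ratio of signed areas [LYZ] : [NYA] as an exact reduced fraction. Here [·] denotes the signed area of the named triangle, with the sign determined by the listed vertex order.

[LYZ]:[NYA] = -7/3

Work in coordinates with P = (0, 0), A = (1, 0), D = (0, 1), L = (-3, -1).
1. Z lies on line PL with PZ:ZL = 1:2 ⇒ Z = (-1, -1/3)
2. N lies on line AL with AN:NL = 4:3 ⇒ N = (-9/7, -4/7)
3. Y lies on line ZA with ZY:YA = 4:3 ⇒ Y = (1/7, -1/7)
2·[LYZ] = 8/21, 2·[NYA] = -8/49
[LYZ]:[NYA] = 8/21:-8/49 = -7/3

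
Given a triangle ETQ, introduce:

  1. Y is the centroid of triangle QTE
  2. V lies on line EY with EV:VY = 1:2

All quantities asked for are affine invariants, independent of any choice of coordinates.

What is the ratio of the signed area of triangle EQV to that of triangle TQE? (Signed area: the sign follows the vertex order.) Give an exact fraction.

[EQV]:[TQE] = -1/9

Work in coordinates with E = (0, 0), T = (1, 0), Q = (0, 1).
1. Y is the centroid of triangle QTE ⇒ Y = (1/3, 1/3)
2. V lies on line EY with EV:VY = 1:2 ⇒ V = (1/9, 1/9)
2·[EQV] = -1/9, 2·[TQE] = 1
[EQV]:[TQE] = -1/9:1 = -1/9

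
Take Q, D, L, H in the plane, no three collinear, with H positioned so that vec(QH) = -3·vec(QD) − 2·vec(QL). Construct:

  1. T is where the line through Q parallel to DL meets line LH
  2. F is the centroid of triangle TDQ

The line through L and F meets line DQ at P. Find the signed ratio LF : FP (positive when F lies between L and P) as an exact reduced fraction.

Choose coordinates Q = (0, 0), D = (1, 0), L = (0, 1), H = (-3, -2).
1. T is where the line through Q parallel to DL meets line LH ⇒ T = (-1/2, 1/2)
2. F is the centroid of triangle TDQ ⇒ F = (1/6, 1/6)
line LF meets DQ at P = (1/5, 0)
F = L + t·(P−L) with t = 5/6, so LF:FP = 5/6:1/6

LF:FP = 5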